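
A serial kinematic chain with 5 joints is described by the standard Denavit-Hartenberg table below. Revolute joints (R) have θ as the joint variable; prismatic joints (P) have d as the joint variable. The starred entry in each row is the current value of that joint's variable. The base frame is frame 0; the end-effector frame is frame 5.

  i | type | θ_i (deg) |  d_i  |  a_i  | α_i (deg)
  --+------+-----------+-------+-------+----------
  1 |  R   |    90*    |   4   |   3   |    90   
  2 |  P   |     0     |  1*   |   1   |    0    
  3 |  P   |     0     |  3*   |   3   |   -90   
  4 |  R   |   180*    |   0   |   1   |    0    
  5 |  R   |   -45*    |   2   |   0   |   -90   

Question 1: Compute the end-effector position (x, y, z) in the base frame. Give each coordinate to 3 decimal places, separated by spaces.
after link 1: o_1 = (0.0000, 3.0000, 4.0000)
after link 2: o_2 = (1.0000, 4.0000, 4.0000)
after link 3: o_3 = (4.0000, 7.0000, 4.0000)
after link 4: o_4 = (4.0000, 6.0000, 4.0000)
after link 5: o_5 = (4.0000, 6.0000, 6.0000)

4.000 6.000 6.000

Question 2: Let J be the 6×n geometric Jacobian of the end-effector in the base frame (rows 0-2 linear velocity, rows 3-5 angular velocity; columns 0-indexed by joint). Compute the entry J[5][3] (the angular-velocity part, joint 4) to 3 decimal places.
1.000

axis z_3 = (0.0000,0.0000,1.0000); lever o_n−o_3 = (0.0000,-1.0000,2.0000)
cross product → J_v[:, 3] = (1.0000,0.0000,-0.0000)
J_ω[:, 3] = z_3
entry J[5][3] = 1.0000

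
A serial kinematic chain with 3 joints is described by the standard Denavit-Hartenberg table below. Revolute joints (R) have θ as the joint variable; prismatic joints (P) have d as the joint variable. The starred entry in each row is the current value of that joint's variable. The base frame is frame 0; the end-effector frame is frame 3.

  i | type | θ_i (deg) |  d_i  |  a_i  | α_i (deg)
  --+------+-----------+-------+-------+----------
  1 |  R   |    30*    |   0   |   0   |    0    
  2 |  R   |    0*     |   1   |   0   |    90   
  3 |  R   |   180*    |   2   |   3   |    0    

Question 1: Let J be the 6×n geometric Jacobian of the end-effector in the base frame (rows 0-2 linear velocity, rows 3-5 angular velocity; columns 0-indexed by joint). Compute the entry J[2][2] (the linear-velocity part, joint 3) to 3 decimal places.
-3.000

axis z_2 = (0.5000,-0.8660,0.0000); lever o_n−o_2 = (-1.5981,-3.2321,0.0000)
cross product → J_v[:, 2] = (-0.0000,-0.0000,-3.0000)
J_ω[:, 2] = z_2
entry J[2][2] = -3.0000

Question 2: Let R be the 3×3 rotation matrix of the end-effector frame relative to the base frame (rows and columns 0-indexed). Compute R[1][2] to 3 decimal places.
-0.866

End-effector z-axis (col 2 of R) = (0.5000,-0.8660,0.0000)
R[1][2] = -0.8660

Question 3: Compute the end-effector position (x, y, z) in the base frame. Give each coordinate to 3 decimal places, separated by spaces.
-1.598 -3.232 1.000

after link 1: o_1 = (0.0000, 0.0000, 0.0000)
after link 2: o_2 = (0.0000, 0.0000, 1.0000)
after link 3: o_3 = (-1.5981, -3.2321, 1.0000)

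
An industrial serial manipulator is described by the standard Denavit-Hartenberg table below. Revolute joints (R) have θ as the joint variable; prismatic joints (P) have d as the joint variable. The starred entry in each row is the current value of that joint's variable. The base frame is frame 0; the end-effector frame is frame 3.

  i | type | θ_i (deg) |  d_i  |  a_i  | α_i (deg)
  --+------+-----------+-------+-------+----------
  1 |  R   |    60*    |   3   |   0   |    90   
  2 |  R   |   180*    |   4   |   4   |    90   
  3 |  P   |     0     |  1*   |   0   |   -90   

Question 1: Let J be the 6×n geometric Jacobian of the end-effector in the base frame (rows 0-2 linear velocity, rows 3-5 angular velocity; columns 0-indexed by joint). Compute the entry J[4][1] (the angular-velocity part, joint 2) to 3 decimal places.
axis z_1 = (0.8660,-0.5000,0.0000); lever o_n−o_1 = (1.4641,-5.4641,1.0000)
cross product → J_v[:, 1] = (-0.5000,-0.8660,-4.0000)
J_ω[:, 1] = z_1
entry J[4][1] = -0.5000

-0.500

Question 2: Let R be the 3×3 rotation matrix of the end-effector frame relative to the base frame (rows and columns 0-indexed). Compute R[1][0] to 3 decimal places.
-0.866

End-effector x-axis (col 0 of R) = (-0.5000,-0.8660,0.0000)
R[1][0] = -0.8660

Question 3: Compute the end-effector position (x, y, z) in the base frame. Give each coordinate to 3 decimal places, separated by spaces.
1.464 -5.464 4.000

after link 1: o_1 = (0.0000, 0.0000, 3.0000)
after link 2: o_2 = (1.4641, -5.4641, 3.0000)
after link 3: o_3 = (1.4641, -5.4641, 4.0000)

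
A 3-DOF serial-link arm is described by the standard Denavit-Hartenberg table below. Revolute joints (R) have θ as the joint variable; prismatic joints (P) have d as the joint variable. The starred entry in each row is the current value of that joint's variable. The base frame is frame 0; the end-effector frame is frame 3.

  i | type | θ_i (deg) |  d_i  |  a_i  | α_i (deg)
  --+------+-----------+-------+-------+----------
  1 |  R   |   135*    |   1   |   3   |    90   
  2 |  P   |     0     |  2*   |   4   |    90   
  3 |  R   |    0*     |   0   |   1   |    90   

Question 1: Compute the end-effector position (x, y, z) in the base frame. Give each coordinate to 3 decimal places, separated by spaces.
after link 1: o_1 = (-2.1213, 2.1213, 1.0000)
after link 2: o_2 = (-3.5355, 6.3640, 1.0000)
after link 3: o_3 = (-4.2426, 7.0711, 1.0000)

-4.243 7.071 1.000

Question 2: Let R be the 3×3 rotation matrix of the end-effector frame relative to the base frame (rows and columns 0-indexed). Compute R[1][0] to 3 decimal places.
End-effector x-axis (col 0 of R) = (-0.7071,0.7071,0.0000)
R[1][0] = 0.7071

0.707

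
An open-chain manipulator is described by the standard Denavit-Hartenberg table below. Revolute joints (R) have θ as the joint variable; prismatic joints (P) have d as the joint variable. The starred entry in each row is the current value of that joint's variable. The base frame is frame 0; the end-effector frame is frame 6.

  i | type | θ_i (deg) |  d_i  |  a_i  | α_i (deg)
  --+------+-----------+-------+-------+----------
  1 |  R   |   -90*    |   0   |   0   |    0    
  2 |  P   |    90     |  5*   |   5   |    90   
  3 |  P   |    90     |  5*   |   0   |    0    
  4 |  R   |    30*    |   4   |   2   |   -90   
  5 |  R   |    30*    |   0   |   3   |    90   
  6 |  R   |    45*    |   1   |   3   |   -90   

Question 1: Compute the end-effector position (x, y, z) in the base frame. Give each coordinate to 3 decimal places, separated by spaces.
after link 1: o_1 = (0.0000, 0.0000, 0.0000)
after link 2: o_2 = (5.0000, 0.0000, 5.0000)
after link 3: o_3 = (5.0000, -5.0000, 5.0000)
after link 4: o_4 = (4.0000, -9.0000, 6.7321)
after link 5: o_5 = (2.7010, -7.5000, 8.9821)
after link 6: o_6 = (-0.3047, -7.3054, 9.9454)

-0.305 -7.305 9.945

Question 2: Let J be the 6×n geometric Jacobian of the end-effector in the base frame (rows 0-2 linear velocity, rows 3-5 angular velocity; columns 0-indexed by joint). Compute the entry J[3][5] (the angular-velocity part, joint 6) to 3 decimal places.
-0.250

axis z_5 = (-0.2500,-0.8660,0.4330); lever o_n−o_5 = (-3.0057,0.1946,0.9633)
cross product → J_v[:, 5] = (-0.9186,-1.0607,-2.6517)
J_ω[:, 5] = z_5
entry J[3][5] = -0.2500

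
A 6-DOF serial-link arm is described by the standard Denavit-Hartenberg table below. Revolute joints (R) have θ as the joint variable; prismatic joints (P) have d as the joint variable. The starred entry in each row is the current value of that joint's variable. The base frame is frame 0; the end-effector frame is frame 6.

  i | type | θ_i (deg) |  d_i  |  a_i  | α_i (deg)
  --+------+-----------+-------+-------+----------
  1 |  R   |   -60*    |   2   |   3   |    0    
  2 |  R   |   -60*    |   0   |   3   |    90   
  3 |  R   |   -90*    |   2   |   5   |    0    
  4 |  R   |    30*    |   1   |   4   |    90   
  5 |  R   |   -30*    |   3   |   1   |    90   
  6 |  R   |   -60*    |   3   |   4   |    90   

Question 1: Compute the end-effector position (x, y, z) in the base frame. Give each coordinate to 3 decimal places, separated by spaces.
after link 1: o_1 = (1.5000, -2.5981, 2.0000)
after link 2: o_2 = (0.0000, -5.1962, 2.0000)
after link 3: o_3 = (-1.7321, -4.1962, -3.0000)
after link 4: o_4 = (-3.5981, -5.4282, -6.4641)
after link 5: o_5 = (-2.0825, -3.8032, -8.7141)
after link 6: o_6 = (-0.5245, -8.3008, -7.1830)

-0.525 -8.301 -7.183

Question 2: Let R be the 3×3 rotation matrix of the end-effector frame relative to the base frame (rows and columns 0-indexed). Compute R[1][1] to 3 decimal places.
-0.217

End-effector y-axis (col 1 of R) = (0.8750,-0.2165,0.4330)
R[1][1] = -0.2165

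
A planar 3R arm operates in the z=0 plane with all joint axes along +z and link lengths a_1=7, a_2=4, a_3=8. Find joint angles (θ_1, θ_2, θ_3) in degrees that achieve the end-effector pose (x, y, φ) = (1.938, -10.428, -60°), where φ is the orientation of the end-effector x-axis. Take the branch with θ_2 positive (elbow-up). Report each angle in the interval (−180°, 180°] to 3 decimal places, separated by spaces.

wrist centre = target − a_3·(cos φ, sin φ) = (-2.0620, -3.4998)
cos θ_2 = (16.5004−7²−4²)/(2·7·4) = -0.8661; θ_2 = 150.0044° (elbow-up)
β = atan2(-3.4998,-2.0620) = -120.5056°; ψ = atan2(1.9997,3.5357) = 29.4915°
θ_1 = β − ψ = -149.9971°
θ_3 = φ − θ_1 − θ_2 = -60.0073° (wrapped to (-180°,180°])

-149.997 150.004 -60.007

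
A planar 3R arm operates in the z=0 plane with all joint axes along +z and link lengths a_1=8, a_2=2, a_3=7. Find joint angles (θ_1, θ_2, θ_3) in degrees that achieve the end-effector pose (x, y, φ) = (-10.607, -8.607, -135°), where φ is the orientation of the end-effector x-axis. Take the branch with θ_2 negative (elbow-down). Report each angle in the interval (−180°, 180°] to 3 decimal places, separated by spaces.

-134.996 -134.981 134.977

wrist centre = target − a_3·(cos φ, sin φ) = (-5.6573, -3.6573)
cos θ_2 = (45.3800−8²−2²)/(2·8·2) = -0.7069; θ_2 = -134.9812° (elbow-down)
β = atan2(-3.6573,-5.6573) = -147.1185°; ψ = atan2(-1.4147,6.5863) = -12.1225°
θ_1 = β − ψ = -134.9960°
θ_3 = φ − θ_1 − θ_2 = 134.9772° (wrapped to (-180°,180°])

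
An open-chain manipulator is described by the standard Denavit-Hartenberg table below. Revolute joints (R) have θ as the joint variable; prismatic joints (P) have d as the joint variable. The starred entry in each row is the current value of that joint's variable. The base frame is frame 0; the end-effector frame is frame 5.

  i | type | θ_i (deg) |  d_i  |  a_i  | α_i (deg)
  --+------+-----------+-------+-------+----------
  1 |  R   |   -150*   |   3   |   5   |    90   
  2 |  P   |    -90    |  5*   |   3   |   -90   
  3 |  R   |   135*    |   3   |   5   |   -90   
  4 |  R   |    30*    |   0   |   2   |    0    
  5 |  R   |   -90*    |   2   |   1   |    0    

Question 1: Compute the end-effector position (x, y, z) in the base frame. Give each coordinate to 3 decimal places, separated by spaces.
after link 1: o_1 = (-4.3301, -2.5000, 3.0000)
after link 2: o_2 = (-6.8301, 1.8301, 0.0000)
after link 3: o_3 = (-7.6604, -2.7317, 3.5355)
after link 4: o_4 = (-6.1820, -3.2924, 4.7603)
after link 5: o_5 = (-7.4624, -2.8068, 6.5280)

-7.462 -2.807 6.528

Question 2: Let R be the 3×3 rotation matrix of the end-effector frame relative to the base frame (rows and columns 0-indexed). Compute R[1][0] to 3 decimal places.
End-effector x-axis (col 0 of R) = (-0.5732,-0.7392,0.3536)
R[1][0] = -0.7392

-0.739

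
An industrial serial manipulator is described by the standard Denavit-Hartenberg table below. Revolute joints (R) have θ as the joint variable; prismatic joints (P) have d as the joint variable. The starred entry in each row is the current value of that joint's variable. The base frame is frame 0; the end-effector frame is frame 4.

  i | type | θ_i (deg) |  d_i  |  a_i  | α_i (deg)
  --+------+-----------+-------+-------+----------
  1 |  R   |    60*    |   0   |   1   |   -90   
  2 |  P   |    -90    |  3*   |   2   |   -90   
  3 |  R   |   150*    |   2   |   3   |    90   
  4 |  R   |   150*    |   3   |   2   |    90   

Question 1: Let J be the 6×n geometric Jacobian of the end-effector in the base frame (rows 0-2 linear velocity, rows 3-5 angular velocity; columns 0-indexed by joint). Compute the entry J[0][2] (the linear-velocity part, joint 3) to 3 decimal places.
axis z_2 = (0.5000,0.8660,-0.0000); lever o_n−o_2 = (4.2990,0.9821,0.4019)
cross product → J_v[:, 2] = (0.3481,-0.2010,-3.2321)
J_ω[:, 2] = z_2
entry J[0][2] = 0.3481

0.348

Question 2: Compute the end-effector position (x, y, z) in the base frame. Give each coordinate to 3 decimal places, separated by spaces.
after link 1: o_1 = (0.5000, 0.8660, 0.0000)
after link 2: o_2 = (-2.0981, 2.3660, 2.0000)
after link 3: o_3 = (0.2010, 3.3481, -0.5981)
after link 4: o_4 = (2.2010, 3.3481, 2.4019)

2.201 3.348 2.402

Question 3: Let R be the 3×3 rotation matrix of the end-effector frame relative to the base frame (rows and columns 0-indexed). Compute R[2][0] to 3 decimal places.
End-effector x-axis (col 0 of R) = (-0.1250,0.6495,0.7500)
R[2][0] = 0.7500

0.750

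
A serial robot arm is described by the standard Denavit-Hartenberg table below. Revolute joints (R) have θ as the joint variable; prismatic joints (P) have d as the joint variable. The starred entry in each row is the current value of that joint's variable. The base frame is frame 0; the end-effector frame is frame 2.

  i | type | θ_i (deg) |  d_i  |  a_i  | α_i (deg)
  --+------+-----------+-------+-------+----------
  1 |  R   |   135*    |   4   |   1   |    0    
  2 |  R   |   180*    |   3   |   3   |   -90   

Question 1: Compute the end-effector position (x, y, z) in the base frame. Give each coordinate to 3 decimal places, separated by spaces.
1.414 -1.414 7.000

after link 1: o_1 = (-0.7071, 0.7071, 4.0000)
after link 2: o_2 = (1.4142, -1.4142, 7.0000)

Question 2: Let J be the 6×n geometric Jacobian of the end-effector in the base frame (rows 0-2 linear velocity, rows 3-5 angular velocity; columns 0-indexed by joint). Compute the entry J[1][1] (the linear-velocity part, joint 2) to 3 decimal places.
axis z_1 = (0.0000,0.0000,1.0000); lever o_n−o_1 = (2.1213,-2.1213,3.0000)
cross product → J_v[:, 1] = (2.1213,2.1213,-0.0000)
J_ω[:, 1] = z_1
entry J[1][1] = 2.1213

2.121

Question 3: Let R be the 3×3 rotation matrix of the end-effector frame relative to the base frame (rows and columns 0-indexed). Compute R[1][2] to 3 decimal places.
End-effector z-axis (col 2 of R) = (0.7071,0.7071,0.0000)
R[1][2] = 0.7071

0.707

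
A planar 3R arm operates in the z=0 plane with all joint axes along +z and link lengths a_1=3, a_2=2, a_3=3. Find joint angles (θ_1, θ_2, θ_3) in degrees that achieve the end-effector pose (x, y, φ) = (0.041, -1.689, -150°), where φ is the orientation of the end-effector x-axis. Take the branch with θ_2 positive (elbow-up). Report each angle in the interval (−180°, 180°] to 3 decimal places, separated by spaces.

-44.989 119.998 134.992

wrist centre = target − a_3·(cos φ, sin φ) = (2.6391, -0.1890)
cos θ_2 = (7.0004−3²−2²)/(2·3·2) = -0.5000; θ_2 = 119.9976° (elbow-up)
β = atan2(-0.1890,2.6391) = -4.0963°; ψ = atan2(1.7321,2.0001) = 40.8930°
θ_1 = β − ψ = -44.9893°
θ_3 = φ − θ_1 − θ_2 = 134.9918° (wrapped to (-180°,180°])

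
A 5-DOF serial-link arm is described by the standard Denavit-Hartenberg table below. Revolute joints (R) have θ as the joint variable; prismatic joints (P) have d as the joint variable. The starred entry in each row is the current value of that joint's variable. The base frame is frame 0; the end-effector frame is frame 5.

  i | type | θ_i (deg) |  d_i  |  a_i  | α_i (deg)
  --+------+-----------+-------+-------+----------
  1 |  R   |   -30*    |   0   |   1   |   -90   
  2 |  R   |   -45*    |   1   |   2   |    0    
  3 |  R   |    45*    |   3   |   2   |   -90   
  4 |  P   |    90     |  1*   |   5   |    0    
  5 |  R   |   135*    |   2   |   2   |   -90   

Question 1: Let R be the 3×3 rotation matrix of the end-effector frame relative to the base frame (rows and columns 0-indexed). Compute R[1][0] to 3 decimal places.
End-effector x-axis (col 0 of R) = (-0.2588,0.9659,0.0000)
R[1][0] = 0.9659

0.966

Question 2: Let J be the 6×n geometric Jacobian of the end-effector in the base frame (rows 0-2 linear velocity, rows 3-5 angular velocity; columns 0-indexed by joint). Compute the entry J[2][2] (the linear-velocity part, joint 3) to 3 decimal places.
axis z_2 = (0.5000,0.8660,0.0000); lever o_n−o_2 = (0.2144,-0.8002,-3.0000)
cross product → J_v[:, 2] = (-2.5981,1.5000,-0.5858)
J_ω[:, 2] = z_2
entry J[2][2] = -0.5858

-0.586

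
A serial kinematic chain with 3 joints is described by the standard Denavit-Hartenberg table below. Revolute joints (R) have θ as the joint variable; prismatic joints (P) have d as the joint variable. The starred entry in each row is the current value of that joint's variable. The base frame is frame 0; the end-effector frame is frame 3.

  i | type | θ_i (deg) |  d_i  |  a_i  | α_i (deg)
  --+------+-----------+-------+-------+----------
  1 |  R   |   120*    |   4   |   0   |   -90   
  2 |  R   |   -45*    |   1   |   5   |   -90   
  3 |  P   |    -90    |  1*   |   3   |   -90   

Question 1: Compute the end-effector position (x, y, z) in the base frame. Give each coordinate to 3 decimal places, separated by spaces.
-5.585 1.674 6.828

after link 1: o_1 = (0.0000, 0.0000, 4.0000)
after link 2: o_2 = (-2.6338, 2.5619, 7.5355)
after link 3: o_3 = (-5.5854, 1.6742, 6.8284)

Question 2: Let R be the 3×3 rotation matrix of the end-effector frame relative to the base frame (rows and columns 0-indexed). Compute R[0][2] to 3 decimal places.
-0.354

End-effector z-axis (col 2 of R) = (-0.3536,0.6124,0.7071)
R[0][2] = -0.3536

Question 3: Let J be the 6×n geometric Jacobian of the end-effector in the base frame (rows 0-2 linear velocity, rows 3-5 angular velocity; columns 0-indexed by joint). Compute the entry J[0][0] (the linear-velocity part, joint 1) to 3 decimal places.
axis z_0 = ẑ; lever o_n−o_0 = (-5.5854,1.6742,6.8284)
cross product → J_v[:, 0] = (-1.6742,-5.5854,0.0000)
J_ω[:, 0] = z_0
entry J[0][0] = -1.6742

-1.674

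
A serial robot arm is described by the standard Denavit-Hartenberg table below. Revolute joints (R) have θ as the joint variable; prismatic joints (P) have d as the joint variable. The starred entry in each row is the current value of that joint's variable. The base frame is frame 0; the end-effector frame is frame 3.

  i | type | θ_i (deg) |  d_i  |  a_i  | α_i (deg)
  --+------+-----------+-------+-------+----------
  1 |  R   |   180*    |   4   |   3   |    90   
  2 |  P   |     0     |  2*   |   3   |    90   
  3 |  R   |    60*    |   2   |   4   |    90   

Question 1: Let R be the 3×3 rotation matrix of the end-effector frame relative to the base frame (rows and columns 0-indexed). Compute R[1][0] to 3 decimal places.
0.866

End-effector x-axis (col 0 of R) = (-0.5000,0.8660,0.0000)
R[1][0] = 0.8660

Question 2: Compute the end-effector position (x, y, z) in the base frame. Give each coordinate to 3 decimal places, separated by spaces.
after link 1: o_1 = (-3.0000, 0.0000, 4.0000)
after link 2: o_2 = (-6.0000, 2.0000, 4.0000)
after link 3: o_3 = (-8.0000, 5.4641, 2.0000)

-8.000 5.464 2.000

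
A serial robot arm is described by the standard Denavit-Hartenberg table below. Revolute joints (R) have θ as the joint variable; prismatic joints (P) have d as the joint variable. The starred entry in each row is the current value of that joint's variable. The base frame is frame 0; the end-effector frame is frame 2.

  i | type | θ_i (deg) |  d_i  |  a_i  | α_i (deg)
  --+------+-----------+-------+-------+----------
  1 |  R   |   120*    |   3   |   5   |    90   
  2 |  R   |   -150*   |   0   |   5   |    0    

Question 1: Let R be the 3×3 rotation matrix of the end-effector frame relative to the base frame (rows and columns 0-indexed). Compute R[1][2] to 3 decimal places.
0.500

End-effector z-axis (col 2 of R) = (0.8660,0.5000,0.0000)
R[1][2] = 0.5000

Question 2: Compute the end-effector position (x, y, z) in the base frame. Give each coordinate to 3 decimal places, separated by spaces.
-0.335 0.580 0.500

after link 1: o_1 = (-2.5000, 4.3301, 3.0000)
after link 2: o_2 = (-0.3349, 0.5801, 0.5000)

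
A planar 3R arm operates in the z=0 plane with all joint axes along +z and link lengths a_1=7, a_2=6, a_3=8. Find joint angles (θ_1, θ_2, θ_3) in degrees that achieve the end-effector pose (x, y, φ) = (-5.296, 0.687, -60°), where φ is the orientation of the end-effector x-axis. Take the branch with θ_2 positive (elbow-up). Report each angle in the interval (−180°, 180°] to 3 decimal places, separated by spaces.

120.005 44.990 135.004

wrist centre = target − a_3·(cos φ, sin φ) = (-9.2960, 7.6152)
cos θ_2 = (144.4069−7²−6²)/(2·7·6) = 0.7072; θ_2 = 44.9904° (elbow-up)
β = atan2(7.6152,-9.2960) = 140.6760°; ψ = atan2(4.2419,11.2434) = 20.6707°
θ_1 = β − ψ = 120.0053°
θ_3 = φ − θ_1 − θ_2 = 135.0043° (wrapped to (-180°,180°])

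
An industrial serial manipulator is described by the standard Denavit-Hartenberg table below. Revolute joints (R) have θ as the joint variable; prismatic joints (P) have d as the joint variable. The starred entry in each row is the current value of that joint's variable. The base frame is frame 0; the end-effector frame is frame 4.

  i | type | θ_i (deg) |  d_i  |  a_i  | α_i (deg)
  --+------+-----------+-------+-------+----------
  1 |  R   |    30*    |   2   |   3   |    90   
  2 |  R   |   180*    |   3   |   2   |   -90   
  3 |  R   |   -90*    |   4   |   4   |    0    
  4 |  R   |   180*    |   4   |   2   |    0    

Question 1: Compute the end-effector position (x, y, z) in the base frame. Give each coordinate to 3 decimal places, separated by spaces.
3.366 -3.830 -6.000

after link 1: o_1 = (2.5981, 1.5000, 2.0000)
after link 2: o_2 = (2.3660, -2.0981, 2.0000)
after link 3: o_3 = (4.3660, -5.5622, -2.0000)
after link 4: o_4 = (3.3660, -3.8301, -6.0000)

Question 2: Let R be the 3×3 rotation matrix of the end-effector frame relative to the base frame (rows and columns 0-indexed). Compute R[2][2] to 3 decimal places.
-1.000

End-effector z-axis (col 2 of R) = (-0.0000,-0.0000,-1.0000)
R[2][2] = -1.0000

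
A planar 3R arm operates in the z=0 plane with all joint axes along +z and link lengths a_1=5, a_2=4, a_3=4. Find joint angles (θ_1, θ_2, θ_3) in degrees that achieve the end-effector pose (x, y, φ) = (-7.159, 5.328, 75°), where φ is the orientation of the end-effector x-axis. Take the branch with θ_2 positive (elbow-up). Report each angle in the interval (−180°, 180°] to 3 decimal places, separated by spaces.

150.009 44.988 -119.997

wrist centre = target − a_3·(cos φ, sin φ) = (-8.1943, 1.4643)
cos θ_2 = (69.2903−5²−4²)/(2·5·4) = 0.7073; θ_2 = 44.9877° (elbow-up)
β = atan2(1.4643,-8.1943) = 169.8683°; ψ = atan2(2.8278,7.8290) = 19.8596°
θ_1 = β − ψ = 150.0088°
θ_3 = φ − θ_1 − θ_2 = -119.9965° (wrapped to (-180°,180°])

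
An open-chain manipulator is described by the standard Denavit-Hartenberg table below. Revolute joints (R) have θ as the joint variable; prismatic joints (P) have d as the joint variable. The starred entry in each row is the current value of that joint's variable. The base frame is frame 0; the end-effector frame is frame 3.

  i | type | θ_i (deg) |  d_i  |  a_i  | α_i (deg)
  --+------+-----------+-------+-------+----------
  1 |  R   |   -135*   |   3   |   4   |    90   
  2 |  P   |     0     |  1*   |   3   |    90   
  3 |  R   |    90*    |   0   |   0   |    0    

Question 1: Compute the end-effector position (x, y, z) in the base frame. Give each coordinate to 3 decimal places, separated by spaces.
after link 1: o_1 = (-2.8284, -2.8284, 3.0000)
after link 2: o_2 = (-5.6569, -4.2426, 3.0000)
after link 3: o_3 = (-5.6569, -4.2426, 3.0000)

-5.657 -4.243 3.000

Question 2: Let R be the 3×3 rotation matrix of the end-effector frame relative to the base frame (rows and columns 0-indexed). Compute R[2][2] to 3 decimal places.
-1.000

End-effector z-axis (col 2 of R) = (-0.0000,0.0000,-1.0000)
R[2][2] = -1.0000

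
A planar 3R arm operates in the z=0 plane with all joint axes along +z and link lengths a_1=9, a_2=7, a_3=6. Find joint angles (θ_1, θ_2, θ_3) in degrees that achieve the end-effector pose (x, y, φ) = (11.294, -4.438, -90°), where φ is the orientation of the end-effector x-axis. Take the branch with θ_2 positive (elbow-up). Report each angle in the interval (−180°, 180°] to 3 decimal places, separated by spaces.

-30.002 90.003 -150.001

wrist centre = target − a_3·(cos φ, sin φ) = (11.2940, 1.5620)
cos θ_2 = (129.9943−9²−7²)/(2·9·7) = -0.0000; θ_2 = 90.0026° (elbow-up)
β = atan2(1.5620,11.2940) = 7.8743°; ψ = atan2(7.0000,8.9997) = 37.8760°
θ_1 = β − ψ = -30.0017°
θ_3 = φ − θ_1 − θ_2 = -150.0009° (wrapped to (-180°,180°])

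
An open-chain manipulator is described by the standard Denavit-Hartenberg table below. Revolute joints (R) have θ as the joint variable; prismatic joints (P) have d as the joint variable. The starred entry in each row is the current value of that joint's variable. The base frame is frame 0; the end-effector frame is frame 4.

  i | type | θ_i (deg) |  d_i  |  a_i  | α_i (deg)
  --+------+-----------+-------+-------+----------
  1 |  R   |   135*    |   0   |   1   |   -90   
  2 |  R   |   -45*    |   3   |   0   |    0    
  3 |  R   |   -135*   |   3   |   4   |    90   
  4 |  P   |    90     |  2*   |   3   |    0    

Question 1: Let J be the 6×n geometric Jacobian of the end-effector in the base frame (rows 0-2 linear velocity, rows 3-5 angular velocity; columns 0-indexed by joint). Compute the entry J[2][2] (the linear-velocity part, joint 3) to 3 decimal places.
4.000

axis z_2 = (-0.7071,-0.7071,0.0000); lever o_n−o_2 = (-1.4142,-7.0711,-2.0000)
cross product → J_v[:, 2] = (1.4142,-1.4142,4.0000)
J_ω[:, 2] = z_2
entry J[2][2] = 4.0000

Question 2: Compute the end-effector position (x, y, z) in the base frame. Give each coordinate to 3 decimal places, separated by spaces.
-4.243 -8.485 -2.000

after link 1: o_1 = (-0.7071, 0.7071, 0.0000)
after link 2: o_2 = (-2.8284, -1.4142, 0.0000)
after link 3: o_3 = (-2.1213, -6.3640, 0.0000)
after link 4: o_4 = (-4.2426, -8.4853, -2.0000)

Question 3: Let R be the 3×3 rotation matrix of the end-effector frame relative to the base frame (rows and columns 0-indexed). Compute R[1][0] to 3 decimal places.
-0.707

End-effector x-axis (col 0 of R) = (-0.7071,-0.7071,0.0000)
R[1][0] = -0.7071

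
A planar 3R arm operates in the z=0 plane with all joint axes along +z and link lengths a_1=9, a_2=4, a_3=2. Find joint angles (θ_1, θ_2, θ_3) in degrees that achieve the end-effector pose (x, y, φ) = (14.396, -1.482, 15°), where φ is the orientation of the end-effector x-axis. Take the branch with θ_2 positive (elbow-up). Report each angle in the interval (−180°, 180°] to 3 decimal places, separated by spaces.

-18.231 30.000 3.230

wrist centre = target − a_3·(cos φ, sin φ) = (12.4641, -1.9996)
cos θ_2 = (159.3535−9²−4²)/(2·9·4) = 0.8660; θ_2 = 30.0004° (elbow-up)
β = atan2(-1.9996,12.4641) = -9.1144°; ψ = atan2(2.0000,12.4641) = 9.1162°
θ_1 = β − ψ = -18.2305°
θ_3 = φ − θ_1 − θ_2 = 3.2301° (wrapped to (-180°,180°])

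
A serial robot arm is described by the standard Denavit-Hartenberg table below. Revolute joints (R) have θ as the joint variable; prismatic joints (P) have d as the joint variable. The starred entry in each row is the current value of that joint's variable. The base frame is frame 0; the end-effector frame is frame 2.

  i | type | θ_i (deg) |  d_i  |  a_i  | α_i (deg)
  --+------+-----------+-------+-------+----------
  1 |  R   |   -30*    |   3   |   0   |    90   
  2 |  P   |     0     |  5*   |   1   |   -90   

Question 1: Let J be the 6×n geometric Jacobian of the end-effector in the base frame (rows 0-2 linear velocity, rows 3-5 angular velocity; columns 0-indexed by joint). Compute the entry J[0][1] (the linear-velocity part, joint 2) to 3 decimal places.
-0.500

prismatic axis z_1 = (-0.5000,-0.8660,0.0000)
J_v[:, 1] = z_1; J_ω[:, 1] = (0,0,0)
entry J[0][1] = -0.5000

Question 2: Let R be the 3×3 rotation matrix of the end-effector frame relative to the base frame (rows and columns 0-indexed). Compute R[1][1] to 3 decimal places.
0.866

End-effector y-axis (col 1 of R) = (0.5000,0.8660,0.0000)
R[1][1] = 0.8660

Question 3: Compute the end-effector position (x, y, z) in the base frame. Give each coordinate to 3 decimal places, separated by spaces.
-1.634 -4.830 3.000

after link 1: o_1 = (0.0000, 0.0000, 3.0000)
after link 2: o_2 = (-1.6340, -4.8301, 3.0000)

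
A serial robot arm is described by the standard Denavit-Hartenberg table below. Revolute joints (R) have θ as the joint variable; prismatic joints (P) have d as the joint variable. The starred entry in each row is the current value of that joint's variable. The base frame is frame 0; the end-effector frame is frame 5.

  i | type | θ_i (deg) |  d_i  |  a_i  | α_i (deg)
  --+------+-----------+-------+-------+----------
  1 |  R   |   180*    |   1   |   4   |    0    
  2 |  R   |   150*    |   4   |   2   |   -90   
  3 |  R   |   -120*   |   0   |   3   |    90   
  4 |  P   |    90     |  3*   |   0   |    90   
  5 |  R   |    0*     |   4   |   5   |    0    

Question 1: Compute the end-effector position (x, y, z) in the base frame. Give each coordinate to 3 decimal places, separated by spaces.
after link 1: o_1 = (-4.0000, 0.0000, 1.0000)
after link 2: o_2 = (-2.2679, -1.0000, 5.0000)
after link 3: o_3 = (-3.5670, -0.2500, 7.5981)
after link 4: o_4 = (-5.8170, 1.0490, 6.0981)
after link 5: o_5 = (-5.0490, 6.3792, 9.5622)

-5.049 6.379 9.562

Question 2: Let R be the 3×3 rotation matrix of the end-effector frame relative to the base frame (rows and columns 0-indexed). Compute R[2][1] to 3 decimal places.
End-effector y-axis (col 1 of R) = (-0.7500,0.4330,-0.5000)
R[2][1] = -0.5000

-0.500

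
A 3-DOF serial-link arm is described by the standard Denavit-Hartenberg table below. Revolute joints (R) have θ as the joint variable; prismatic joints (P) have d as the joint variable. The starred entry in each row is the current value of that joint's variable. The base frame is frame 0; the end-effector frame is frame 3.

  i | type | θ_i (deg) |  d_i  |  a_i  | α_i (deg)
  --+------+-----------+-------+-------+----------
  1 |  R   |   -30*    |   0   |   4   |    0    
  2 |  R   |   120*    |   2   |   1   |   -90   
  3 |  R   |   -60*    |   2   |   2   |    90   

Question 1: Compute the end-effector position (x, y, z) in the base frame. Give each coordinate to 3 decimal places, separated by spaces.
1.464 0.000 3.732

after link 1: o_1 = (3.4641, -2.0000, 0.0000)
after link 2: o_2 = (3.4641, -1.0000, 2.0000)
after link 3: o_3 = (1.4641, 0.0000, 3.7321)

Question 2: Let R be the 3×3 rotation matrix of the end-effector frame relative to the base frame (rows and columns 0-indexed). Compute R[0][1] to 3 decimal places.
-1.000

End-effector y-axis (col 1 of R) = (-1.0000,0.0000,0.0000)
R[0][1] = -1.0000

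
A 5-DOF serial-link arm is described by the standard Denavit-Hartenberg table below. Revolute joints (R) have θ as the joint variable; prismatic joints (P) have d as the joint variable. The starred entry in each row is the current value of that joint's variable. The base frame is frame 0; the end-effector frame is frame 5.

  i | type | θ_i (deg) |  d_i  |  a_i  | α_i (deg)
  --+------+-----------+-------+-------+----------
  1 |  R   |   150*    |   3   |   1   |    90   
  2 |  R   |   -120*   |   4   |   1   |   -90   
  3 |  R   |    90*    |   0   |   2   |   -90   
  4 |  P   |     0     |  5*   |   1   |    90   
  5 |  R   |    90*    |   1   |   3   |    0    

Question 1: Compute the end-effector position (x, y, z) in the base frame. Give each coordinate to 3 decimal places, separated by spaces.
-4.147 3.549 8.562

after link 1: o_1 = (-0.8660, 0.5000, 3.0000)
after link 2: o_2 = (1.5670, 3.7141, 2.1340)
after link 3: o_3 = (0.5670, 1.9821, 2.1340)
after link 4: o_4 = (-2.0981, 2.3660, 6.4641)
after link 5: o_5 = (-4.1471, 3.5490, 8.5622)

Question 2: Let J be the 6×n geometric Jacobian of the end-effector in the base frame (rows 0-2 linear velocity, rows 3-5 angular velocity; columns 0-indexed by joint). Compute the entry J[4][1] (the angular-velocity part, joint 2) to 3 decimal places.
axis z_1 = (0.5000,0.8660,0.0000); lever o_n−o_1 = (-3.2811,3.0490,5.5622)
cross product → J_v[:, 1] = (4.8170,-2.7811,4.3660)
J_ω[:, 1] = z_1
entry J[4][1] = 0.8660

0.866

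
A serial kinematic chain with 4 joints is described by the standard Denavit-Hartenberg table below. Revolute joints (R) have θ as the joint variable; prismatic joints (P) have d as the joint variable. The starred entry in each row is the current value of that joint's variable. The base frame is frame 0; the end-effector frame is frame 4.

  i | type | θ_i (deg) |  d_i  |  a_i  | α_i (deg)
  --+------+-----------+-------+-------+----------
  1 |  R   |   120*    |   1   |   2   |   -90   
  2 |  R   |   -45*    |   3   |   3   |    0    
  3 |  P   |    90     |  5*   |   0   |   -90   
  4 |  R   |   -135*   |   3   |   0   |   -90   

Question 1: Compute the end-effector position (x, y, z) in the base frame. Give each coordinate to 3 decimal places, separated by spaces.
after link 1: o_1 = (-1.0000, 1.7321, 1.0000)
after link 2: o_2 = (-4.6587, 2.0692, 3.1213)
after link 3: o_3 = (-8.9889, -0.4308, 3.1213)
after link 4: o_4 = (-7.9282, -2.2679, 1.0000)

-7.928 -2.268 1.000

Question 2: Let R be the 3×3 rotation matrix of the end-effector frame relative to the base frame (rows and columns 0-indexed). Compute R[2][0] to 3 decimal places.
0.500

End-effector x-axis (col 0 of R) = (-0.3624,-0.7866,0.5000)
R[2][0] = 0.5000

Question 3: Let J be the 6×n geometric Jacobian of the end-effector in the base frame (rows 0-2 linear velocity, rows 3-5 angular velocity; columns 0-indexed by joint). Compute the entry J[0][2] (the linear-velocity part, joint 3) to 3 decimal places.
-0.866

prismatic axis z_2 = (-0.8660,-0.5000,0.0000)
J_v[:, 2] = z_2; J_ω[:, 2] = (0,0,0)
entry J[0][2] = -0.8660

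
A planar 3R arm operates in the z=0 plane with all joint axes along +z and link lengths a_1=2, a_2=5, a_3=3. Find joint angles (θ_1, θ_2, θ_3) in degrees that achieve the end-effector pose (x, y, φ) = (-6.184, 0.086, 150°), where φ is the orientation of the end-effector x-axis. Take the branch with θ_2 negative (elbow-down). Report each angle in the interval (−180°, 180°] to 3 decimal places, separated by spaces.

wrist centre = target − a_3·(cos φ, sin φ) = (-3.5859, -1.4140)
cos θ_2 = (14.8582−2²−5²)/(2·2·5) = -0.7071; θ_2 = -134.9985° (elbow-down)
β = atan2(-1.4140,-3.5859) = -158.4797°; ψ = atan2(-3.5356,-1.5354) = -113.4741°
θ_1 = β − ψ = -45.0056°
θ_3 = φ − θ_1 − θ_2 = -29.9960° (wrapped to (-180°,180°])

-45.006 -134.998 -29.996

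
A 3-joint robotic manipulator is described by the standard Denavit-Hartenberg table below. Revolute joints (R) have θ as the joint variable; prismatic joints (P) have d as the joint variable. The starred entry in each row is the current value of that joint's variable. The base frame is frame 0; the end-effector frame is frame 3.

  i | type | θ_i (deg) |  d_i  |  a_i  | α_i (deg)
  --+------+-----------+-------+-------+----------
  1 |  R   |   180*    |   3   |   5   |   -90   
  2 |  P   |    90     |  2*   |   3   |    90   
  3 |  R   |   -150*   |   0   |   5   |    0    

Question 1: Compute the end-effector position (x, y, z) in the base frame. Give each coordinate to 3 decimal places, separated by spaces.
-5.000 0.500 4.330

after link 1: o_1 = (-5.0000, 0.0000, 3.0000)
after link 2: o_2 = (-5.0000, -2.0000, 0.0000)
after link 3: o_3 = (-5.0000, 0.5000, 4.3301)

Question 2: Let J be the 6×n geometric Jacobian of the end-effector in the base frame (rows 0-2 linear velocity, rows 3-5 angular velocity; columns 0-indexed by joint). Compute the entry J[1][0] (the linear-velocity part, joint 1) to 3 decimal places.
axis z_0 = ẑ; lever o_n−o_0 = (-5.0000,0.5000,4.3301)
cross product → J_v[:, 0] = (-0.5000,-5.0000,0.0000)
J_ω[:, 0] = z_0
entry J[1][0] = -5.0000

-5.000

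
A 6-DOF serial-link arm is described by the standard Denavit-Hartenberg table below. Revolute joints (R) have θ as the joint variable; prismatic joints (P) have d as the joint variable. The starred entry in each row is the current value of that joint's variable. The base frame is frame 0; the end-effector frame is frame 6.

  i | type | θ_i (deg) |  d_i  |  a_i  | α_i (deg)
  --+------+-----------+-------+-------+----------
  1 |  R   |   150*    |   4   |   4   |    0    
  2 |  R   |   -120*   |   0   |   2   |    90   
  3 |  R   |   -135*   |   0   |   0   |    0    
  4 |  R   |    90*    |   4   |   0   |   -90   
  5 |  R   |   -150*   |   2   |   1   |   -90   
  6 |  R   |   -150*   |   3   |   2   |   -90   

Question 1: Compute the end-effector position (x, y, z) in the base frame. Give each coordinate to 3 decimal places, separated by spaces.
after link 1: o_1 = (-3.4641, 2.0000, 4.0000)
after link 2: o_2 = (-1.7321, 3.0000, 4.0000)
after link 3: o_3 = (-1.7321, 3.0000, 4.0000)
after link 4: o_4 = (0.2679, -0.4641, 4.0000)
after link 5: o_5 = (1.2124, -0.4962, 6.0266)
after link 6: o_6 = (4.5279, -0.5820, 4.6124)

4.528 -0.582 4.612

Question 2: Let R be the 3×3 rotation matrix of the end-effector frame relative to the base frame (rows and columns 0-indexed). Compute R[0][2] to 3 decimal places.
End-effector z-axis (col 2 of R) = (0.3902,-0.0634,0.9186)
R[0][2] = 0.3902

0.390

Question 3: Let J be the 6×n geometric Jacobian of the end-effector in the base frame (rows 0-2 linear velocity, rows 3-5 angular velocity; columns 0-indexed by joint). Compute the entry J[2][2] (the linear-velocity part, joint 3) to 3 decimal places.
3.630

axis z_2 = (0.5000,-0.8660,0.0000); lever o_n−o_2 = (6.2599,-3.5820,0.6124)
cross product → J_v[:, 2] = (-0.5303,-0.3062,3.6303)
J_ω[:, 2] = z_2
entry J[2][2] = 3.6303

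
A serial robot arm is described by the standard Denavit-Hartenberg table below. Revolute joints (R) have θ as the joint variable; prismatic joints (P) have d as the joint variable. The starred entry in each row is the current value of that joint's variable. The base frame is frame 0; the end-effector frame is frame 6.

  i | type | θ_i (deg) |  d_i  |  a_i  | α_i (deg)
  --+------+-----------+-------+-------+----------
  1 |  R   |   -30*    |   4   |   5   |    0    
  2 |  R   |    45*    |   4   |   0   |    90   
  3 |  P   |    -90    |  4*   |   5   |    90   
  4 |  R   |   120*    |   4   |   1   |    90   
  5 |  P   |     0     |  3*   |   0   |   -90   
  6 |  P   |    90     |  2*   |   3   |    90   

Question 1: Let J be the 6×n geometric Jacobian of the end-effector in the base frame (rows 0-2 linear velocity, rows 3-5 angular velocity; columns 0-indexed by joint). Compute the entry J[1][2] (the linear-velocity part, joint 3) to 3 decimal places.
prismatic axis z_2 = (0.2588,-0.9659,0.0000)
J_v[:, 2] = z_2; J_ω[:, 2] = (0,0,0)
entry J[1][2] = -0.9659

-0.966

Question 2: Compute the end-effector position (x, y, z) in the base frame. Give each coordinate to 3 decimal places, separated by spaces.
after link 1: o_1 = (4.3301, -2.5000, 4.0000)
after link 2: o_2 = (4.3301, -2.5000, 8.0000)
after link 3: o_3 = (5.3654, -6.3637, 3.0000)
after link 4: o_4 = (1.7258, -8.2355, 3.5000)
after link 5: o_5 = (2.1141, -9.6844, 0.9019)
after link 6: o_6 = (-0.2060, -8.7531, 3.5000)

-0.206 -8.753 3.500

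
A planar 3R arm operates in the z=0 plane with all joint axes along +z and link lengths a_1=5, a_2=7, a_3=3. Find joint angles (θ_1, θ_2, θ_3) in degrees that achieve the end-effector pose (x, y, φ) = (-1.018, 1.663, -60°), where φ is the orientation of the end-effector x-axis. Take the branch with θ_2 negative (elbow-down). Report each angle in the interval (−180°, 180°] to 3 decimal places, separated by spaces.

wrist centre = target − a_3·(cos φ, sin φ) = (-2.5180, 4.2611)
cos θ_2 = (24.4971−5²−7²)/(2·5·7) = -0.7072; θ_2 = -135.0063° (elbow-down)
β = atan2(4.2611,-2.5180) = 120.5801°; ψ = atan2(-4.9492,0.0497) = -89.4245°
θ_1 = β − ψ = 210.0047°
θ_3 = φ − θ_1 − θ_2 = -134.9984° (wrapped to (-180°,180°])

-149.995 -135.006 -134.998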